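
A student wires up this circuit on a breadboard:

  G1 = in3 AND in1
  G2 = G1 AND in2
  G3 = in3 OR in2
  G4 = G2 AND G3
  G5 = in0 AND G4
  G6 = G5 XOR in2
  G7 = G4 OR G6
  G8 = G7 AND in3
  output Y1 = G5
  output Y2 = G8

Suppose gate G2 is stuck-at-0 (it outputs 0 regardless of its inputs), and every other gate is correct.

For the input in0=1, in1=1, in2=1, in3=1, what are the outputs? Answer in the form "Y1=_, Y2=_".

Propagate with G2 forced: G1=1, G2=0 [stuck-at-0], G3=1, G4=0, G5=0, G6=1, G7=1, G8=1.
So the outputs are Y1=0, Y2=1. (Without the fault they would be Y1=1, Y2=1.)

Y1=0, Y2=1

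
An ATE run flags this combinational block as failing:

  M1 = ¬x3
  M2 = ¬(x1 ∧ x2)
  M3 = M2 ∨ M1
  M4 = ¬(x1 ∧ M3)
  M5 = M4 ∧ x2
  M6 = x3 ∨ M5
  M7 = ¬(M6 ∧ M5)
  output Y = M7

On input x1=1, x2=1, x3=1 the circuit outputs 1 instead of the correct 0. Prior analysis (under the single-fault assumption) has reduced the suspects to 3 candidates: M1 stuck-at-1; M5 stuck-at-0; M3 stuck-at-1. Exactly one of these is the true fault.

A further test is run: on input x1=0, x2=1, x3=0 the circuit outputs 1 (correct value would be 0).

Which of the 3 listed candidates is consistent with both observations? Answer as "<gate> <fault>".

M5 stuck-at-0

Evaluate each candidate on input x1=0, x2=1, x3=0:
  M1 stuck-at-1: M1=1 [stuck-at-1], M2=1, M3=1, M4=1, M5=1, M6=1, M7=0 → 0 — eliminated
  M5 stuck-at-0: M1=1, M2=1, M3=1, M4=1, M5=0 [stuck-at-0], M6=0, M7=1 → 1 — matches
  M3 stuck-at-1: M1=1, M2=1, M3=1 [stuck-at-1], M4=1, M5=1, M6=1, M7=0 → 0 — eliminated
Only M5 stuck-at-0 reproduces the observed 1.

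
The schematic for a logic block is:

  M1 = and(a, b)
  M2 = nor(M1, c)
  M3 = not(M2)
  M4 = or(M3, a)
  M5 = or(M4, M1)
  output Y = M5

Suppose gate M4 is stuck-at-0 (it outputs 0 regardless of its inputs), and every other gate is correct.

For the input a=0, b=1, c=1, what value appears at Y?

0

Propagate with M4 forced: M1=0, M2=0, M3=1, M4=0 [stuck-at-0], M5=0.
So Y = 0. (Without the fault it would be 1.)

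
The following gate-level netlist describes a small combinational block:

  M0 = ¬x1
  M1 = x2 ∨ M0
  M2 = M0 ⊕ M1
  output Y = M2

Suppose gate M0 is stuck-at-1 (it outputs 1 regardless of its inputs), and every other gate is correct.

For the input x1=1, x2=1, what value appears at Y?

Propagate with M0 forced: M0=1 [stuck-at-1], M1=1, M2=0.
So Y = 0. (Without the fault it would be 1.)

0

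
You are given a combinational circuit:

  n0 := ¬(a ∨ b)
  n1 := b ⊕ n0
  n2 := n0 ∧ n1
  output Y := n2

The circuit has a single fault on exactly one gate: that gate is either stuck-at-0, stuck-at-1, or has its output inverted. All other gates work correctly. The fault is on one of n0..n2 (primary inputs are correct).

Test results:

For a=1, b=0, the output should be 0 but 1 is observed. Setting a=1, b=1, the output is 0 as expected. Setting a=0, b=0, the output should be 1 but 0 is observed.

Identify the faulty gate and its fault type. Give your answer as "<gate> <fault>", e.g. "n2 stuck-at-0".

Fault-free values for test 1 (a=1, b=0): n0=0, n1=0, n2=0, giving Y=0. Observed 1.
Test 1: faults giving observed 1 are {n0 stuck-at-1, n0 inverted output, n2 stuck-at-1, n2 inverted output}.
Test 2 (a=1, b=1): fault-free n0=0, n1=1, n2=0 → 0; observed 0. Eliminates n2 stuck-at-1, n2 inverted output.
Test 3 (a=0, b=0): fault-free n0=1, n1=1, n2=1 → 1; observed 0. Eliminates n0 stuck-at-1.
Only n0 inverted output is consistent with every test.

n0 inverted output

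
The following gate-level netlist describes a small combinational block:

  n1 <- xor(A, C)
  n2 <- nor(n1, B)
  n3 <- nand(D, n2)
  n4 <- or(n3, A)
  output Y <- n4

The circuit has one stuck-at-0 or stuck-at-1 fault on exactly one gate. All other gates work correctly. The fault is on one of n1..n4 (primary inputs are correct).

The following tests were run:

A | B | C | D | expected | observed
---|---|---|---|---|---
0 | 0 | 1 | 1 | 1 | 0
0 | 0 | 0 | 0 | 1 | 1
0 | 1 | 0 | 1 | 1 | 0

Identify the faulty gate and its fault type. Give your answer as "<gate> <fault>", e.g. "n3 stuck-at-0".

Fault-free values for test 1 (A=0, B=0, C=1, D=1): n1=1, n2=0, n3=1, n4=1, giving Y=1. Observed 0.
Test 1: faults giving observed 0 are {n1 stuck-at-0, n2 stuck-at-1, n3 stuck-at-0, n4 stuck-at-0}.
Test 2 (A=0, B=0, C=0, D=0): fault-free n1=0, n2=1, n3=1, n4=1 → 1; observed 1. Eliminates n3 stuck-at-0, n4 stuck-at-0.
Test 3 (A=0, B=1, C=0, D=1): fault-free n1=0, n2=0, n3=1, n4=1 → 1; observed 0. Eliminates n1 stuck-at-0.
Only n2 stuck-at-1 is consistent with every test.

n2 stuck-at-1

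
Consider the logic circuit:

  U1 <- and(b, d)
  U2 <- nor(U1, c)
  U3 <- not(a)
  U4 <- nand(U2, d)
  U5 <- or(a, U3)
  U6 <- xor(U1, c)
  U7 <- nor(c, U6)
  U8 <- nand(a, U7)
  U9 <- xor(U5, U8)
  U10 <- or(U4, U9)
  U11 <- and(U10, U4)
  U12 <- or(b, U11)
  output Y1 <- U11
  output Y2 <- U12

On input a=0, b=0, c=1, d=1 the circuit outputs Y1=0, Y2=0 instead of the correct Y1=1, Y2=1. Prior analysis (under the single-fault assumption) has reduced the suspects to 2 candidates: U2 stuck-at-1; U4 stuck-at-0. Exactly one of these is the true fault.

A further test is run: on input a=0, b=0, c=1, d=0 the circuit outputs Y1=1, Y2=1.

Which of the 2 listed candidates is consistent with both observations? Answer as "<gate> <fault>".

Evaluate each candidate on input a=0, b=0, c=1, d=0:
  U2 stuck-at-1: U1=0, U2=1 [stuck-at-1], U3=1, U4=1, U5=1, U6=1, U7=0, U8=1, U9=0, U10=1, U11=1, U12=1 → Y1=1, Y2=1 — matches
  U4 stuck-at-0: U1=0, U2=0, U3=1, U4=0 [stuck-at-0], U5=1, U6=1, U7=0, U8=1, U9=0, U10=0, U11=0, U12=0 → Y1=0, Y2=0 — eliminated
Only U2 stuck-at-1 reproduces the observed Y1=1, Y2=1.

U2 stuck-at-1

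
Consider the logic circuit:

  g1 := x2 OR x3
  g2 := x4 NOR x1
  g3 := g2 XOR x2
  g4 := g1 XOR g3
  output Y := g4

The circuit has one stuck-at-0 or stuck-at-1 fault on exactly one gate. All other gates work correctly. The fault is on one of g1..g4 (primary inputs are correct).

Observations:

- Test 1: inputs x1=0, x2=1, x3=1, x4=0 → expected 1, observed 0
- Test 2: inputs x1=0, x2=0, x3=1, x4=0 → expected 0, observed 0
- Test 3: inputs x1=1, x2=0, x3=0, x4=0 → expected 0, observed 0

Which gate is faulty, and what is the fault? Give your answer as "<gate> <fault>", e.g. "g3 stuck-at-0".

Fault-free values for test 1 (x1=0, x2=1, x3=1, x4=0): g1=1, g2=1, g3=0, g4=1, giving Y=1. Observed 0.
Test 1: faults giving observed 0 are {g1 stuck-at-0, g2 stuck-at-0, g3 stuck-at-1, g4 stuck-at-0}.
Test 2 (x1=0, x2=0, x3=1, x4=0): fault-free g1=1, g2=1, g3=1, g4=0 → 0; observed 0. Eliminates g1 stuck-at-0, g2 stuck-at-0.
Test 3 (x1=1, x2=0, x3=0, x4=0): fault-free g1=0, g2=0, g3=0, g4=0 → 0; observed 0. Eliminates g3 stuck-at-1.
Only g4 stuck-at-0 is consistent with every test.

g4 stuck-at-0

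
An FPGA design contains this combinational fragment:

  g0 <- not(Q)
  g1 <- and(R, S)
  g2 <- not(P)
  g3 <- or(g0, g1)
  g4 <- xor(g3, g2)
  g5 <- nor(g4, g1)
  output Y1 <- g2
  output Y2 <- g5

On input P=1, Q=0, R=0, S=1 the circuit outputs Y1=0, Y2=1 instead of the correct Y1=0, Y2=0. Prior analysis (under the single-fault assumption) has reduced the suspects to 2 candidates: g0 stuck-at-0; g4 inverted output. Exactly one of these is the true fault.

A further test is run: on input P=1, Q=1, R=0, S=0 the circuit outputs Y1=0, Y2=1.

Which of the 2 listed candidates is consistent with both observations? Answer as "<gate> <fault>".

Evaluate each candidate on input P=1, Q=1, R=0, S=0:
  g0 stuck-at-0: g0=0 [stuck-at-0], g1=0, g2=0, g3=0, g4=0, g5=1 → Y1=0, Y2=1 — matches
  g4 inverted output: g0=0, g1=0, g2=0, g3=0, g4=1 [inverted output], g5=0 → Y1=0, Y2=0 — eliminated
Only g0 stuck-at-0 reproduces the observed Y1=0, Y2=1.

g0 stuck-at-0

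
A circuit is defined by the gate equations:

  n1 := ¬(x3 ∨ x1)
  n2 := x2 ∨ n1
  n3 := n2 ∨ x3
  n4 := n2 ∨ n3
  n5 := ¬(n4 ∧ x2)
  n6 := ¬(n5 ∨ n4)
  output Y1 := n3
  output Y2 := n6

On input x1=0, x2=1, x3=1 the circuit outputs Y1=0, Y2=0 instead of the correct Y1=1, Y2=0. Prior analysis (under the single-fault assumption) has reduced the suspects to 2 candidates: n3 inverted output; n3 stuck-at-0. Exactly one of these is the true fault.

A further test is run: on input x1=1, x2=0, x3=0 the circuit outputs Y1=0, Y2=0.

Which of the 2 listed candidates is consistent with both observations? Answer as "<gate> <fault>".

Evaluate each candidate on input x1=1, x2=0, x3=0:
  n3 inverted output: n1=0, n2=0, n3=1 [inverted output], n4=1, n5=1, n6=0 → Y1=1, Y2=0 — eliminated
  n3 stuck-at-0: n1=0, n2=0, n3=0 [stuck-at-0], n4=0, n5=1, n6=0 → Y1=0, Y2=0 — matches
Only n3 stuck-at-0 reproduces the observed Y1=0, Y2=0.

n3 stuck-at-0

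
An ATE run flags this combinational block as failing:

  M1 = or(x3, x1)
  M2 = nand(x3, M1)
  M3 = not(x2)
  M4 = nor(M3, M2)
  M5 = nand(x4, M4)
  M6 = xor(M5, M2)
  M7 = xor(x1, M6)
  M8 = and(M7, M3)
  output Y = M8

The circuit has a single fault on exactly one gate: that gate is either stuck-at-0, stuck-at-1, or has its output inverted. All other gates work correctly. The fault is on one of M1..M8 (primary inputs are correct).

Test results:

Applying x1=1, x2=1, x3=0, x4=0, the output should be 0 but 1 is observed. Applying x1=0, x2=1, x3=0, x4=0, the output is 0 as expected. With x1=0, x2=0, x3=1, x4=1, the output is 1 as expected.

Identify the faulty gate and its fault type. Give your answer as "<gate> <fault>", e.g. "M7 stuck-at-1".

M3 stuck-at-1

Fault-free values for test 1 (x1=1, x2=1, x3=0, x4=0): M1=1, M2=1, M3=0, M4=0, M5=1, M6=0, M7=1, M8=0, giving Y=0. Observed 1.
Test 1: faults giving observed 1 are {M3 stuck-at-1, M3 inverted output, M8 stuck-at-1, M8 inverted output}.
Test 2 (x1=0, x2=1, x3=0, x4=0): fault-free M1=0, M2=1, M3=0, M4=0, M5=1, M6=0, M7=0, M8=0 → 0; observed 0. Eliminates M8 stuck-at-1, M8 inverted output.
Test 3 (x1=0, x2=0, x3=1, x4=1): fault-free M1=1, M2=0, M3=1, M4=0, M5=1, M6=1, M7=1, M8=1 → 1; observed 1. Eliminates M3 inverted output.
Only M3 stuck-at-1 is consistent with every test.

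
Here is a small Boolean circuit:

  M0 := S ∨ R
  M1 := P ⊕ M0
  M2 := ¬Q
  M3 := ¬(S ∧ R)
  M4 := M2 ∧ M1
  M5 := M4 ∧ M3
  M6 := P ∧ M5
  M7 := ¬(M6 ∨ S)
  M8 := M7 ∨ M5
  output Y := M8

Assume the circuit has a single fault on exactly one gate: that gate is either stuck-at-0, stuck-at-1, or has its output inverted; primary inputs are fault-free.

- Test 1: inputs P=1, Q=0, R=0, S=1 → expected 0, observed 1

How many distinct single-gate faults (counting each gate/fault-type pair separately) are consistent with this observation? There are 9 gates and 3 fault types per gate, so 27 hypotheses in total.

12

Fault-free: M0=1, M1=0, M2=1, M3=1, M4=0, M5=0, M6=0, M7=0, M8=0 → 0. Observed 1.
  M0: stuck-at-0, inverted output ✓; others ✗
  M1: stuck-at-1, inverted output ✓; others ✗
  M2: none of the 3 fault types match ✗
  M3: none of the 3 fault types match ✗
  M4: stuck-at-1, inverted output ✓; others ✗
  M5: stuck-at-1, inverted output ✓; others ✗
  M6: none of the 3 fault types match ✗
  M7: stuck-at-1, inverted output ✓; others ✗
  M8: stuck-at-1, inverted output ✓; others ✗
Consistent faults: {M0 stuck-at-0, M0 inverted output, M1 stuck-at-1, M1 inverted output, M4 stuck-at-1, M4 inverted output, M5 stuck-at-1, M5 inverted output, M7 stuck-at-1, M7 inverted output, M8 stuck-at-1, M8 inverted output} — 12 in all.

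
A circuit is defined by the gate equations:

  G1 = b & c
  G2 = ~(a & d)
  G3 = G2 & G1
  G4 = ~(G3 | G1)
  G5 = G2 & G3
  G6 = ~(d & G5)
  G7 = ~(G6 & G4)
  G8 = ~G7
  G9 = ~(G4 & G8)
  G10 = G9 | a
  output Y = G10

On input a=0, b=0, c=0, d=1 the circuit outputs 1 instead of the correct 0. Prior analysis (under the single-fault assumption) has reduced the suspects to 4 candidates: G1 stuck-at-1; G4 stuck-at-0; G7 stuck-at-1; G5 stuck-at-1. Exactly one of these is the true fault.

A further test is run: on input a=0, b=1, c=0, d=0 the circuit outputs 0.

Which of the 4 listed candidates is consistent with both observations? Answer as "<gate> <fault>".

Evaluate each candidate on input a=0, b=1, c=0, d=0:
  G1 stuck-at-1: G1=1 [stuck-at-1], G2=1, G3=1, G4=0, G5=1, G6=1, G7=1, G8=0, G9=1, G10=1 → 1 — eliminated
  G4 stuck-at-0: G1=0, G2=1, G3=0, G4=0 [stuck-at-0], G5=0, G6=1, G7=1, G8=0, G9=1, G10=1 → 1 — eliminated
  G7 stuck-at-1: G1=0, G2=1, G3=0, G4=1, G5=0, G6=1, G7=1 [stuck-at-1], G8=0, G9=1, G10=1 → 1 — eliminated
  G5 stuck-at-1: G1=0, G2=1, G3=0, G4=1, G5=1 [stuck-at-1], G6=1, G7=0, G8=1, G9=0, G10=0 → 0 — matches
Only G5 stuck-at-1 reproduces the observed 0.

G5 stuck-at-1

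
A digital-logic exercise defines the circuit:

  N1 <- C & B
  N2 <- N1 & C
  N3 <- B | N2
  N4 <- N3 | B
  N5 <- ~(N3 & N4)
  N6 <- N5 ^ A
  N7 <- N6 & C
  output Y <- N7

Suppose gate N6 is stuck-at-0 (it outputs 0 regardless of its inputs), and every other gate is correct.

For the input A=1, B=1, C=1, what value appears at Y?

0

Propagate with N6 forced: N1=1, N2=1, N3=1, N4=1, N5=0, N6=0 [stuck-at-0], N7=0.
So Y = 0. (Without the fault it would be 1.)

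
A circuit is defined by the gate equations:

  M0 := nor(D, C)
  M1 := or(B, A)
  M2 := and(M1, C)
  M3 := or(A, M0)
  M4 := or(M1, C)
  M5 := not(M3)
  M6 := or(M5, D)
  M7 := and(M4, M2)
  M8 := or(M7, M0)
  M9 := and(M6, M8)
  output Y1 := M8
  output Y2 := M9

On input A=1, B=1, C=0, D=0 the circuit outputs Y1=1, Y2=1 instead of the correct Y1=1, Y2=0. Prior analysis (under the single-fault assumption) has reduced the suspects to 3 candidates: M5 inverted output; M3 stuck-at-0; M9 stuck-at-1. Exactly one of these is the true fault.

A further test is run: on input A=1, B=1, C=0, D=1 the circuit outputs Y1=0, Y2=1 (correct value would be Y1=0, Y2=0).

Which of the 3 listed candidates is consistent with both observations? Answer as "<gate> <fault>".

M9 stuck-at-1

Evaluate each candidate on input A=1, B=1, C=0, D=1:
  M5 inverted output: M0=0, M1=1, M2=0, M3=1, M4=1, M5=1 [inverted output], M6=1, M7=0, M8=0, M9=0 → Y1=0, Y2=0 — eliminated
  M3 stuck-at-0: M0=0, M1=1, M2=0, M3=0 [stuck-at-0], M4=1, M5=1, M6=1, M7=0, M8=0, M9=0 → Y1=0, Y2=0 — eliminated
  M9 stuck-at-1: M0=0, M1=1, M2=0, M3=1, M4=1, M5=0, M6=1, M7=0, M8=0, M9=1 [stuck-at-1] → Y1=0, Y2=1 — matches
Only M9 stuck-at-1 reproduces the observed Y1=0, Y2=1.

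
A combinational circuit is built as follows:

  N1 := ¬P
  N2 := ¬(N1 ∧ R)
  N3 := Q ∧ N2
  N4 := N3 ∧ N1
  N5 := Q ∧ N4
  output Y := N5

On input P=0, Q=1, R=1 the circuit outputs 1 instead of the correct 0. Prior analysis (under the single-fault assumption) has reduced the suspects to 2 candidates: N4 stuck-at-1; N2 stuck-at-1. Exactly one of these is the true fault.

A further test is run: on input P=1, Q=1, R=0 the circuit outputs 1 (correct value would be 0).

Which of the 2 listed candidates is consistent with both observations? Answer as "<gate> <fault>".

N4 stuck-at-1

Evaluate each candidate on input P=1, Q=1, R=0:
  N4 stuck-at-1: N1=0, N2=1, N3=1, N4=1 [stuck-at-1], N5=1 → 1 — matches
  N2 stuck-at-1: N1=0, N2=1 [stuck-at-1], N3=1, N4=0, N5=0 → 0 — eliminated
Only N4 stuck-at-1 reproduces the observed 1.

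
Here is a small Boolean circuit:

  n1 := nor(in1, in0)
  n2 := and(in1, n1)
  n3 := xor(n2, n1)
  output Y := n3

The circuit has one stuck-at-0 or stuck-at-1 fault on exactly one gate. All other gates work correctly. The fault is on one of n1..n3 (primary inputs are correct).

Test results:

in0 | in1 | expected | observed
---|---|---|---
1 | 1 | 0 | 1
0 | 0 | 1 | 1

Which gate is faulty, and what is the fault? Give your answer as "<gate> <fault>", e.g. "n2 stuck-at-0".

Fault-free values for test 1 (in0=1, in1=1): n1=0, n2=0, n3=0, giving Y=0. Observed 1.
Test 1: faults giving observed 1 are {n2 stuck-at-1, n3 stuck-at-1}.
Test 2 (in0=0, in1=0): fault-free n1=1, n2=0, n3=1 → 1; observed 1. Eliminates n2 stuck-at-1.
Only n3 stuck-at-1 is consistent with every test.

n3 stuck-at-1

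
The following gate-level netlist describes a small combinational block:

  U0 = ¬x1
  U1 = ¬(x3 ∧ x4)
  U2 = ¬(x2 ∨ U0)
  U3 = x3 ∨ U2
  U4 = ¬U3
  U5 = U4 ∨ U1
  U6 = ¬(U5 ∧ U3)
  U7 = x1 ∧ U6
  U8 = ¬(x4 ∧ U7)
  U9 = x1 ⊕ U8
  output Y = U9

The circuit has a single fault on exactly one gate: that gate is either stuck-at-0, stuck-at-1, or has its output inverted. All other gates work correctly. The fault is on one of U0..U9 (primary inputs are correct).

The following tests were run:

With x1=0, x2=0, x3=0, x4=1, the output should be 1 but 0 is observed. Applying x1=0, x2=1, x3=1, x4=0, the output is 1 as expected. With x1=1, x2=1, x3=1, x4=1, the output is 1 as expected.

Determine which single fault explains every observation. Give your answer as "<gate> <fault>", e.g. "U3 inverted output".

U7 stuck-at-1

Fault-free values for test 1 (x1=0, x2=0, x3=0, x4=1): U0=1, U1=1, U2=0, U3=0, U4=1, U5=1, U6=1, U7=0, U8=1, U9=1, giving Y=1. Observed 0.
Test 1: faults giving observed 0 are {U7 stuck-at-1, U7 inverted output, U8 stuck-at-0, U8 inverted output, U9 stuck-at-0, U9 inverted output}.
Test 2 (x1=0, x2=1, x3=1, x4=0): fault-free U0=1, U1=1, U2=0, U3=1, U4=0, U5=1, U6=0, U7=0, U8=1, U9=1 → 1; observed 1. Eliminates U8 stuck-at-0, U8 inverted output, U9 stuck-at-0, U9 inverted output.
Test 3 (x1=1, x2=1, x3=1, x4=1): fault-free U0=0, U1=0, U2=0, U3=1, U4=0, U5=0, U6=1, U7=1, U8=0, U9=1 → 1; observed 1. Eliminates U7 inverted output.
Only U7 stuck-at-1 is consistent with every test.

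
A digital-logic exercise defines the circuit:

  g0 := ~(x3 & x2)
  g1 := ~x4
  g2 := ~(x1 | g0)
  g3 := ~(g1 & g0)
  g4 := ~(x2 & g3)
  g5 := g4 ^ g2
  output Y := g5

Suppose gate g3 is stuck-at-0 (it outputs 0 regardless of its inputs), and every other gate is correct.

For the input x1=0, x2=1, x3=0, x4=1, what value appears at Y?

Propagate with g3 forced: g0=1, g1=0, g2=0, g3=0 [stuck-at-0], g4=1, g5=1.
So Y = 1. (Without the fault it would be 0.)

1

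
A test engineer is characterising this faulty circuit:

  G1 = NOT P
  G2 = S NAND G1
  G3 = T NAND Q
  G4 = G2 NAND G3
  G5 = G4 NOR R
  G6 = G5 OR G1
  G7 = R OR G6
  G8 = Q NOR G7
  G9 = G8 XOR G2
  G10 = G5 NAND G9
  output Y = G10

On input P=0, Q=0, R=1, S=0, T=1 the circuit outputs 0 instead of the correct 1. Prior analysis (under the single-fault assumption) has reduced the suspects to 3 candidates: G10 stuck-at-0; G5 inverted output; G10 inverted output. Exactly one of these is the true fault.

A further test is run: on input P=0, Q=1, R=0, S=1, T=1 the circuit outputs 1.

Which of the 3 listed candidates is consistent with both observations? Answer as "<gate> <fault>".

Evaluate each candidate on input P=0, Q=1, R=0, S=1, T=1:
  G10 stuck-at-0: G1=1, G2=0, G3=0, G4=1, G5=0, G6=1, G7=1, G8=0, G9=0, G10=0 [stuck-at-0] → 0 — eliminated
  G5 inverted output: G1=1, G2=0, G3=0, G4=1, G5=1 [inverted output], G6=1, G7=1, G8=0, G9=0, G10=1 → 1 — matches
  G10 inverted output: G1=1, G2=0, G3=0, G4=1, G5=0, G6=1, G7=1, G8=0, G9=0, G10=0 [inverted output] → 0 — eliminated
Only G5 inverted output reproduces the observed 1.

G5 inverted output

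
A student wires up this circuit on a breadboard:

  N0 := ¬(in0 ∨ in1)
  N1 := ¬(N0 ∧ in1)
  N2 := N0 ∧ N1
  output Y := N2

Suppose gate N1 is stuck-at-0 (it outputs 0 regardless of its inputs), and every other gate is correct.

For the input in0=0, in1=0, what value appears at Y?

0

Propagate with N1 forced: N0=1, N1=0 [stuck-at-0], N2=0.
So Y = 0. (Without the fault it would be 1.)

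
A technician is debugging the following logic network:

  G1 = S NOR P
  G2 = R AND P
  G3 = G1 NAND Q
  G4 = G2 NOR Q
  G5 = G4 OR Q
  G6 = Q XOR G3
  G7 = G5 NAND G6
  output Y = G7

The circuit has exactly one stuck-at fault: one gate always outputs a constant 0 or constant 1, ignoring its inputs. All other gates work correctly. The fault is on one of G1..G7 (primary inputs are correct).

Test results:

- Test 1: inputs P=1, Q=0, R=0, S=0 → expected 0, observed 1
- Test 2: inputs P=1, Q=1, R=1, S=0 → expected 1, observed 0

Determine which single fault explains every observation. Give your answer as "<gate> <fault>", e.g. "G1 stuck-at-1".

G3 stuck-at-0

Fault-free values for test 1 (P=1, Q=0, R=0, S=0): G1=0, G2=0, G3=1, G4=1, G5=1, G6=1, G7=0, giving Y=0. Observed 1.
Test 1: faults giving observed 1 are {G2 stuck-at-1, G3 stuck-at-0, G4 stuck-at-0, G5 stuck-at-0, G6 stuck-at-0, G7 stuck-at-1}.
Test 2 (P=1, Q=1, R=1, S=0): fault-free G1=0, G2=1, G3=1, G4=0, G5=1, G6=0, G7=1 → 1; observed 0. Eliminates G2 stuck-at-1, G4 stuck-at-0, G5 stuck-at-0, G6 stuck-at-0, G7 stuck-at-1.
Only G3 stuck-at-0 is consistent with every test.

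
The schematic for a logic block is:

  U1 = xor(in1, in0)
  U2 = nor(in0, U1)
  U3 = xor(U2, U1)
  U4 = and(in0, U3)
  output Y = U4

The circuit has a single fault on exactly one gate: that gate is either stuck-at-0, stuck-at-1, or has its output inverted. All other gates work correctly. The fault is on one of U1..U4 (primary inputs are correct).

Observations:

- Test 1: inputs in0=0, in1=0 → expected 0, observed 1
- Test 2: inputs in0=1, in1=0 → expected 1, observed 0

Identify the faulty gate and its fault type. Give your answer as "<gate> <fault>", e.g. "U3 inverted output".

U4 inverted output

Fault-free values for test 1 (in0=0, in1=0): U1=0, U2=1, U3=1, U4=0, giving Y=0. Observed 1.
Test 1: faults giving observed 1 are {U4 stuck-at-1, U4 inverted output}.
Test 2 (in0=1, in1=0): fault-free U1=1, U2=0, U3=1, U4=1 → 1; observed 0. Eliminates U4 stuck-at-1.
Only U4 inverted output is consistent with every test.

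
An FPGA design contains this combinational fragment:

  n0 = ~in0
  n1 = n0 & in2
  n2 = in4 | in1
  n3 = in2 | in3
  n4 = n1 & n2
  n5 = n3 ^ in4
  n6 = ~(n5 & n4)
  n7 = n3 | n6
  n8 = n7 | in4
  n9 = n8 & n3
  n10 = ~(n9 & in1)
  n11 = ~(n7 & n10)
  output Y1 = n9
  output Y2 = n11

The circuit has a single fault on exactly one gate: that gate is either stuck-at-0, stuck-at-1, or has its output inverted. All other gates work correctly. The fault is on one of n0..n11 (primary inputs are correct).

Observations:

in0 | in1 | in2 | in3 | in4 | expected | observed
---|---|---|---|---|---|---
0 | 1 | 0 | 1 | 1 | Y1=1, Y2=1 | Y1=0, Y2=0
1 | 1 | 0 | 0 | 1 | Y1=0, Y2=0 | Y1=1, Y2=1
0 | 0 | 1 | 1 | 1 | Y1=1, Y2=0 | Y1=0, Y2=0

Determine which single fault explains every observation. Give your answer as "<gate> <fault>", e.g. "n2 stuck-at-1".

Fault-free values for test 1 (in0=0, in1=1, in2=0, in3=1, in4=1): n0=1, n1=0, n2=1, n3=1, n4=0, n5=0, n6=1, n7=1, n8=1, n9=1, n10=0, n11=1, giving Y1=1, Y2=1. Observed Y1=0, Y2=0.
Test 1: faults giving observed Y1=0, Y2=0 are {n3 stuck-at-0, n3 inverted output, n8 stuck-at-0, n8 inverted output, n9 stuck-at-0, n9 inverted output}.
Test 2 (in0=1, in1=1, in2=0, in3=0, in4=1): fault-free n0=0, n1=0, n2=1, n3=0, n4=0, n5=1, n6=1, n7=1, n8=1, n9=0, n10=1, n11=0 → Y1=0, Y2=0; observed Y1=1, Y2=1. Eliminates n3 stuck-at-0, n8 stuck-at-0, n8 inverted output, n9 stuck-at-0.
Test 3 (in0=0, in1=0, in2=1, in3=1, in4=1): fault-free n0=1, n1=1, n2=1, n3=1, n4=1, n5=0, n6=1, n7=1, n8=1, n9=1, n10=1, n11=0 → Y1=1, Y2=0; observed Y1=0, Y2=0. Eliminates n3 inverted output.
Only n9 inverted output is consistent with every test.

n9 inverted output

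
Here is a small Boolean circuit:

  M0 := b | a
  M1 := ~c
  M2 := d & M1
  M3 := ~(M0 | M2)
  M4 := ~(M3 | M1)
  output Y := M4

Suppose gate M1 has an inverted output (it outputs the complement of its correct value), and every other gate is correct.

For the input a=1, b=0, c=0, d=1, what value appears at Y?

1

Propagate with M1 forced: M0=1, M1=0 [inverted output], M2=0, M3=0, M4=1.
So Y = 1. (Without the fault it would be 0.)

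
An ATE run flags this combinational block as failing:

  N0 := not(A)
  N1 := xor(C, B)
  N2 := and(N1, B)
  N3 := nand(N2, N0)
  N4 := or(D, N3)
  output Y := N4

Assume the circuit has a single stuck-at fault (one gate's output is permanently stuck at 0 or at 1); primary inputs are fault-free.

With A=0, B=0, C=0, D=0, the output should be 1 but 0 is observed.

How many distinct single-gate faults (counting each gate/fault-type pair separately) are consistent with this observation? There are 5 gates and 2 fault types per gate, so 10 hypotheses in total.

Fault-free: N0=1, N1=0, N2=0, N3=1, N4=1 → 1. Observed 0.
  N0 stuck-at-0: output 1 ✗
  N0 stuck-at-1: output 1 ✗
  N1 stuck-at-0: output 1 ✗
  N1 stuck-at-1: output 1 ✗
  N2 stuck-at-0: output 1 ✗
  N2 stuck-at-1: output 0 ✓
  N3 stuck-at-0: output 0 ✓
  N3 stuck-at-1: output 1 ✗
  N4 stuck-at-0: output 0 ✓
  N4 stuck-at-1: output 1 ✗
Consistent faults: {N2 stuck-at-1, N3 stuck-at-0, N4 stuck-at-0} — 3 in all.

3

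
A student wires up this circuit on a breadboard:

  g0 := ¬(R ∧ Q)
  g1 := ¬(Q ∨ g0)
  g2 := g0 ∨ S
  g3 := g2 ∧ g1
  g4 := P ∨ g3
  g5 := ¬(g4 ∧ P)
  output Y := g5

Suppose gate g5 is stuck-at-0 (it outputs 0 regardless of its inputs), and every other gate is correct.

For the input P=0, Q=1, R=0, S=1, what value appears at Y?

Propagate with g5 forced: g0=1, g1=0, g2=1, g3=0, g4=0, g5=0 [stuck-at-0].
So Y = 0. (Without the fault it would be 1.)

0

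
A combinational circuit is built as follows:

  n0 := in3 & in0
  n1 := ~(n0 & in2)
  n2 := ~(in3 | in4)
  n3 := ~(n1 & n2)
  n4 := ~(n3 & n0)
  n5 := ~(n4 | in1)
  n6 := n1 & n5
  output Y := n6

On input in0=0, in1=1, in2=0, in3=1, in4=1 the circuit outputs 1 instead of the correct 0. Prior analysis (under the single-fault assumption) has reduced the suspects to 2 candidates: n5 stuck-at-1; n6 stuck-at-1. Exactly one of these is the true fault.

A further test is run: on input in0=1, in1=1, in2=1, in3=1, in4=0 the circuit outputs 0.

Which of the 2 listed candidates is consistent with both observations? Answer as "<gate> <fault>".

n5 stuck-at-1

Evaluate each candidate on input in0=1, in1=1, in2=1, in3=1, in4=0:
  n5 stuck-at-1: n0=1, n1=0, n2=0, n3=1, n4=0, n5=1 [stuck-at-1], n6=0 → 0 — matches
  n6 stuck-at-1: n0=1, n1=0, n2=0, n3=1, n4=0, n5=0, n6=1 [stuck-at-1] → 1 — eliminated
Only n5 stuck-at-1 reproduces the observed 0.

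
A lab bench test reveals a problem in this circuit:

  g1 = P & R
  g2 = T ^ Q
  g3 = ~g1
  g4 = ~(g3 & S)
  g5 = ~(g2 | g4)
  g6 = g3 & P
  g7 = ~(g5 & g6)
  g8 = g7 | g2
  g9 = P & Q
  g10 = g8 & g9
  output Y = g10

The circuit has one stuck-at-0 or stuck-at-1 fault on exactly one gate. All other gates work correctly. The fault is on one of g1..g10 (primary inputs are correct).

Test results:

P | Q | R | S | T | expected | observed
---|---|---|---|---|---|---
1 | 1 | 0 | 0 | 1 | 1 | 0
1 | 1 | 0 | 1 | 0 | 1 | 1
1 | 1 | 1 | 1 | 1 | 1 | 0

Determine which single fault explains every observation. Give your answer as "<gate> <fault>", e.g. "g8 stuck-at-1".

Fault-free values for test 1 (P=1, Q=1, R=0, S=0, T=1): g1=0, g2=0, g3=1, g4=1, g5=0, g6=1, g7=1, g8=1, g9=1, g10=1, giving Y=1. Observed 0.
Test 1: faults giving observed 0 are {g4 stuck-at-0, g5 stuck-at-1, g7 stuck-at-0, g8 stuck-at-0, g9 stuck-at-0, g10 stuck-at-0}.
Test 2 (P=1, Q=1, R=0, S=1, T=0): fault-free g1=0, g2=1, g3=1, g4=0, g5=0, g6=1, g7=1, g8=1, g9=1, g10=1 → 1; observed 1. Eliminates g8 stuck-at-0, g9 stuck-at-0, g10 stuck-at-0.
Test 3 (P=1, Q=1, R=1, S=1, T=1): fault-free g1=1, g2=0, g3=0, g4=1, g5=0, g6=0, g7=1, g8=1, g9=1, g10=1 → 1; observed 0. Eliminates g4 stuck-at-0, g5 stuck-at-1.
Only g7 stuck-at-0 is consistent with every test.

g7 stuck-at-0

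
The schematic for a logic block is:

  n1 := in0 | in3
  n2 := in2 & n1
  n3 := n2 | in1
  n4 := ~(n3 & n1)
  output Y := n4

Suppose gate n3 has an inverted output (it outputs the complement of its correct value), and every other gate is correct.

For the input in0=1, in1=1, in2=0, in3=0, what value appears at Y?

Propagate with n3 forced: n1=1, n2=0, n3=0 [inverted output], n4=1.
So Y = 1. (Without the fault it would be 0.)

1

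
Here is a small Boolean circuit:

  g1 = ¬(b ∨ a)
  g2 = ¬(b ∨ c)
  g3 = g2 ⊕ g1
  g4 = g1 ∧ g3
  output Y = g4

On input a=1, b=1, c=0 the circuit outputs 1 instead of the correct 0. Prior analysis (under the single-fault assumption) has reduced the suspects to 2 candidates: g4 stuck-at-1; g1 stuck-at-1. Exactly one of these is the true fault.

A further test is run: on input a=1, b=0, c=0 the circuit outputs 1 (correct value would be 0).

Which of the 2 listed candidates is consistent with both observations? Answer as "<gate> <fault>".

Evaluate each candidate on input a=1, b=0, c=0:
  g4 stuck-at-1: g1=0, g2=1, g3=1, g4=1 [stuck-at-1] → 1 — matches
  g1 stuck-at-1: g1=1 [stuck-at-1], g2=1, g3=0, g4=0 → 0 — eliminated
Only g4 stuck-at-1 reproduces the observed 1.

g4 stuck-at-1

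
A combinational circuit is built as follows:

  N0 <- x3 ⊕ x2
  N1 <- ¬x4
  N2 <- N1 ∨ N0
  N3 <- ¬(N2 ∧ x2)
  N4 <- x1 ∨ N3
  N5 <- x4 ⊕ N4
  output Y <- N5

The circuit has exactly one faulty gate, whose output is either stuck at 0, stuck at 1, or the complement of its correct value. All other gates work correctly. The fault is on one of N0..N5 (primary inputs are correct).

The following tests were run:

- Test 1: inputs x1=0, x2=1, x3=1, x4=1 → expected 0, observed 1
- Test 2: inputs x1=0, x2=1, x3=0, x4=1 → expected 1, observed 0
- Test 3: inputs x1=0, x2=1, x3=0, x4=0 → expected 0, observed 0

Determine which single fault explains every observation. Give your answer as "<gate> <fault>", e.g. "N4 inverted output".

N0 inverted output

Fault-free values for test 1 (x1=0, x2=1, x3=1, x4=1): N0=0, N1=0, N2=0, N3=1, N4=1, N5=0, giving Y=0. Observed 1.
Test 1: faults giving observed 1 are {N0 stuck-at-1, N0 inverted output, N1 stuck-at-1, N1 inverted output, N2 stuck-at-1, N2 inverted output, N3 stuck-at-0, N3 inverted output, N4 stuck-at-0, N4 inverted output, N5 stuck-at-1, N5 inverted output}.
Test 2 (x1=0, x2=1, x3=0, x4=1): fault-free N0=1, N1=0, N2=1, N3=0, N4=0, N5=1 → 1; observed 0. Eliminates N0 stuck-at-1, N1 stuck-at-1, N1 inverted output, N2 stuck-at-1, N3 stuck-at-0, N4 stuck-at-0, N5 stuck-at-1.
Test 3 (x1=0, x2=1, x3=0, x4=0): fault-free N0=1, N1=1, N2=1, N3=0, N4=0, N5=0 → 0; observed 0. Eliminates N2 inverted output, N3 inverted output, N4 inverted output, N5 inverted output.
Only N0 inverted output is consistent with every test.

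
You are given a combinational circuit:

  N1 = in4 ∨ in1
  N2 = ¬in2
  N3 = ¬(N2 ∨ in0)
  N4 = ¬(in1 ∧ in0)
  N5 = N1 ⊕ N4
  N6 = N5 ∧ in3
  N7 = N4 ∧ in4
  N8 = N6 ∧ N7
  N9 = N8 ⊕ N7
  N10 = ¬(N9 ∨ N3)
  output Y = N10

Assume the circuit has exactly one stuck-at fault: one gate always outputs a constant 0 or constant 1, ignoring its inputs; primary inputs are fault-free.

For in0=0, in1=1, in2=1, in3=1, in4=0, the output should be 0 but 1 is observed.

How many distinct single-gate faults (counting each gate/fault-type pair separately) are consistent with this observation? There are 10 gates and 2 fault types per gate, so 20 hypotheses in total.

3

Fault-free: N1=1, N2=0, N3=1, N4=1, N5=0, N6=0, N7=0, N8=0, N9=0, N10=0 → 0. Observed 1.
  N1: none of the 2 fault types match ✗
  N2: stuck-at-1 ✓; others ✗
  N3: stuck-at-0 ✓; others ✗
  N4: none of the 2 fault types match ✗
  N5: none of the 2 fault types match ✗
  N6: none of the 2 fault types match ✗
  N7: none of the 2 fault types match ✗
  N8: none of the 2 fault types match ✗
  N9: none of the 2 fault types match ✗
  N10: stuck-at-1 ✓; others ✗
Consistent faults: {N2 stuck-at-1, N3 stuck-at-0, N10 stuck-at-1} — 3 in all.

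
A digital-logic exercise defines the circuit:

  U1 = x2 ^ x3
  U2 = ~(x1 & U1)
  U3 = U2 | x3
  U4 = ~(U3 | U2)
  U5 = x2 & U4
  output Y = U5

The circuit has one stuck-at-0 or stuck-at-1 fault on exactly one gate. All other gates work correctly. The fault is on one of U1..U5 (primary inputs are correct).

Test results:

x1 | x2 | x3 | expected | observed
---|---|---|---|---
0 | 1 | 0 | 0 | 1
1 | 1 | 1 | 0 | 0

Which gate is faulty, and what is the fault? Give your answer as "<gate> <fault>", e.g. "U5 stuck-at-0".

U2 stuck-at-0

Fault-free values for test 1 (x1=0, x2=1, x3=0): U1=1, U2=1, U3=1, U4=0, U5=0, giving Y=0. Observed 1.
Test 1: faults giving observed 1 are {U2 stuck-at-0, U4 stuck-at-1, U5 stuck-at-1}.
Test 2 (x1=1, x2=1, x3=1): fault-free U1=0, U2=1, U3=1, U4=0, U5=0 → 0; observed 0. Eliminates U4 stuck-at-1, U5 stuck-at-1.
Only U2 stuck-at-0 is consistent with every test.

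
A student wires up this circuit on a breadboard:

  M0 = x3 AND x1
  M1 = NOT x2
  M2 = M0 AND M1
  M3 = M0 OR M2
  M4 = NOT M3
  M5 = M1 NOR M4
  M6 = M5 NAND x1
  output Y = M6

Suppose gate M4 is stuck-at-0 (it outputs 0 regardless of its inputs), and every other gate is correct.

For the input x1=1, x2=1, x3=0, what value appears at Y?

0

Propagate with M4 forced: M0=0, M1=0, M2=0, M3=0, M4=0 [stuck-at-0], M5=1, M6=0.
So Y = 0. (Without the fault it would be 1.)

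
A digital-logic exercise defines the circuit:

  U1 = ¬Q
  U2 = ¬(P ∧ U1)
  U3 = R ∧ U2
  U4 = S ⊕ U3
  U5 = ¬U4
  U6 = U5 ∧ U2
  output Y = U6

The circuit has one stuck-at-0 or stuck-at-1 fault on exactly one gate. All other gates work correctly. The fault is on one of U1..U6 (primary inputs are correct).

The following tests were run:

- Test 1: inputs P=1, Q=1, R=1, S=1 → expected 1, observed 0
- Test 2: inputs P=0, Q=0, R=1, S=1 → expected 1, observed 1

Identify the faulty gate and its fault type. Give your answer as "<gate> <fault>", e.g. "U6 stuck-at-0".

U1 stuck-at-1

Fault-free values for test 1 (P=1, Q=1, R=1, S=1): U1=0, U2=1, U3=1, U4=0, U5=1, U6=1, giving Y=1. Observed 0.
Test 1: faults giving observed 0 are {U1 stuck-at-1, U2 stuck-at-0, U3 stuck-at-0, U4 stuck-at-1, U5 stuck-at-0, U6 stuck-at-0}.
Test 2 (P=0, Q=0, R=1, S=1): fault-free U1=1, U2=1, U3=1, U4=0, U5=1, U6=1 → 1; observed 1. Eliminates U2 stuck-at-0, U3 stuck-at-0, U4 stuck-at-1, U5 stuck-at-0, U6 stuck-at-0.
Only U1 stuck-at-1 is consistent with every test.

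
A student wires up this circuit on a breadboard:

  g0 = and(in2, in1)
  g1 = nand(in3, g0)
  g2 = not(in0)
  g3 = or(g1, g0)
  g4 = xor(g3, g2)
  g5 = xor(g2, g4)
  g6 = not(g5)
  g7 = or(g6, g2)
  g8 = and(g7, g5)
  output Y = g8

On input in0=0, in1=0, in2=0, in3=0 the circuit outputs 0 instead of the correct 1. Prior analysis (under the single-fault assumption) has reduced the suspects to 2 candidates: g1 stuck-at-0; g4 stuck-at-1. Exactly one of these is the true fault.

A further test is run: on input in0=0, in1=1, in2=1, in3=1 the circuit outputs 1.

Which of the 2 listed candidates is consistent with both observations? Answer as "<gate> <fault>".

Evaluate each candidate on input in0=0, in1=1, in2=1, in3=1:
  g1 stuck-at-0: g0=1, g1=0 [stuck-at-0], g2=1, g3=1, g4=0, g5=1, g6=0, g7=1, g8=1 → 1 — matches
  g4 stuck-at-1: g0=1, g1=0, g2=1, g3=1, g4=1 [stuck-at-1], g5=0, g6=1, g7=1, g8=0 → 0 — eliminated
Only g1 stuck-at-0 reproduces the observed 1.

g1 stuck-at-0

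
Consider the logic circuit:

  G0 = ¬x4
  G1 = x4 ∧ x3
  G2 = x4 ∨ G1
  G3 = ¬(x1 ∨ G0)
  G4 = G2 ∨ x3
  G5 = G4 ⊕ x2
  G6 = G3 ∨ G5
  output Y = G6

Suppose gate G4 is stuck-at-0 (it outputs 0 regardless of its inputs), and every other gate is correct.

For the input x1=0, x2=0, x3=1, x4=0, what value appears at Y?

Propagate with G4 forced: G0=1, G1=0, G2=0, G3=0, G4=0 [stuck-at-0], G5=0, G6=0.
So Y = 0. (Without the fault it would be 1.)

0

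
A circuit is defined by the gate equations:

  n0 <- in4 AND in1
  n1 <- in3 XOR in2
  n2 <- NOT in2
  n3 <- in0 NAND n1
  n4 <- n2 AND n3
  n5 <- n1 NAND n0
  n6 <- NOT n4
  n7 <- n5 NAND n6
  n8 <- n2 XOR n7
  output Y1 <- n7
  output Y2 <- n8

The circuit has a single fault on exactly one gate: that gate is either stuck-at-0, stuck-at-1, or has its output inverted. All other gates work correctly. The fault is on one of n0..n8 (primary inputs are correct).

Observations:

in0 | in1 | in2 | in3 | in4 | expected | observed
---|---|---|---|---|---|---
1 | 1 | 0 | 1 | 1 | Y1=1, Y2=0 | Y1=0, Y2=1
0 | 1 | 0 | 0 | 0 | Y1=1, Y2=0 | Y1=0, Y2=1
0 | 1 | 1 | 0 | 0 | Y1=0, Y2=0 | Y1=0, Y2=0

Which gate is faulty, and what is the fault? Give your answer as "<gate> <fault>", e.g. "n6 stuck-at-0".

Fault-free values for test 1 (in0=1, in1=1, in2=0, in3=1, in4=1): n0=1, n1=1, n2=1, n3=0, n4=0, n5=0, n6=1, n7=1, n8=0, giving Y1=1, Y2=0. Observed Y1=0, Y2=1.
Test 1: faults giving observed Y1=0, Y2=1 are {n0 stuck-at-0, n0 inverted output, n5 stuck-at-1, n5 inverted output, n7 stuck-at-0, n7 inverted output}.
Test 2 (in0=0, in1=1, in2=0, in3=0, in4=0): fault-free n0=0, n1=0, n2=1, n3=1, n4=1, n5=1, n6=0, n7=1, n8=0 → Y1=1, Y2=0; observed Y1=0, Y2=1. Eliminates n0 stuck-at-0, n0 inverted output, n5 stuck-at-1, n5 inverted output.
Test 3 (in0=0, in1=1, in2=1, in3=0, in4=0): fault-free n0=0, n1=1, n2=0, n3=1, n4=0, n5=1, n6=1, n7=0, n8=0 → Y1=0, Y2=0; observed Y1=0, Y2=0. Eliminates n7 inverted output.
Only n7 stuck-at-0 is consistent with every test.

n7 stuck-at-0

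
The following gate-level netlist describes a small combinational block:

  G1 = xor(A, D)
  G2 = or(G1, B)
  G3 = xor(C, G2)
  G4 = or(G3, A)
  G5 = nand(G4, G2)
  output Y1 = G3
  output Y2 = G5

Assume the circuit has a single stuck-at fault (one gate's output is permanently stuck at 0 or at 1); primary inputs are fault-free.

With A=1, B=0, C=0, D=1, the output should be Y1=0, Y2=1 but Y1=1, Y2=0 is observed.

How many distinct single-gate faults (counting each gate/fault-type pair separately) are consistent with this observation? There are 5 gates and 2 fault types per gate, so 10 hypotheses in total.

2

Fault-free: G1=0, G2=0, G3=0, G4=1, G5=1 → Y1=0, Y2=1. Observed Y1=1, Y2=0.
  G1 stuck-at-0: output Y1=0, Y2=1 ✗
  G1 stuck-at-1: output Y1=1, Y2=0 ✓
  G2 stuck-at-0: output Y1=0, Y2=1 ✗
  G2 stuck-at-1: output Y1=1, Y2=0 ✓
  G3 stuck-at-0: output Y1=0, Y2=1 ✗
  G3 stuck-at-1: output Y1=1, Y2=1 ✗
  G4 stuck-at-0: output Y1=0, Y2=1 ✗
  G4 stuck-at-1: output Y1=0, Y2=1 ✗
  G5 stuck-at-0: output Y1=0, Y2=0 ✗
  G5 stuck-at-1: output Y1=0, Y2=1 ✗
Consistent faults: {G1 stuck-at-1, G2 stuck-at-1} — 2 in all.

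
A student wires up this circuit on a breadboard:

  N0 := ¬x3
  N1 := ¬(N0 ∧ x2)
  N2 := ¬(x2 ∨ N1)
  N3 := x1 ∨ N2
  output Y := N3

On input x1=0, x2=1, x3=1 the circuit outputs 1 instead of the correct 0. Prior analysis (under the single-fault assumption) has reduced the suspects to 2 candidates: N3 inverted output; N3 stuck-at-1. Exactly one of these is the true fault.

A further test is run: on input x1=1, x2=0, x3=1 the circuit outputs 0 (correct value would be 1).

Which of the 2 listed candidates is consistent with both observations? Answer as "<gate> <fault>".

N3 inverted output

Evaluate each candidate on input x1=1, x2=0, x3=1:
  N3 inverted output: N0=0, N1=1, N2=0, N3=0 [inverted output] → 0 — matches
  N3 stuck-at-1: N0=0, N1=1, N2=0, N3=1 [stuck-at-1] → 1 — eliminated
Only N3 inverted output reproduces the observed 0.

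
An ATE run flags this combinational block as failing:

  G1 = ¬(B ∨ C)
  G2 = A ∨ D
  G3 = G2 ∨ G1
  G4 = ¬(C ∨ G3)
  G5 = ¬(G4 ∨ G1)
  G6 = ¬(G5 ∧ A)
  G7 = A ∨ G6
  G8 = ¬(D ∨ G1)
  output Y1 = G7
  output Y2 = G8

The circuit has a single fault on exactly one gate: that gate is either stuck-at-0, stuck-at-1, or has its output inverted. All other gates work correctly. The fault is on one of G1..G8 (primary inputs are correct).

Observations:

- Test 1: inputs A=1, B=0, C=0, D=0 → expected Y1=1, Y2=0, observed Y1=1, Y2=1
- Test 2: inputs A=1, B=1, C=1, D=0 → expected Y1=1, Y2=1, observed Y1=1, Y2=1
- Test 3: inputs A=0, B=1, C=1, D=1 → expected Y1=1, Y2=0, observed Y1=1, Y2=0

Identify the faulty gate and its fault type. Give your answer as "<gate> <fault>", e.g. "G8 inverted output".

G1 stuck-at-0

Fault-free values for test 1 (A=1, B=0, C=0, D=0): G1=1, G2=1, G3=1, G4=0, G5=0, G6=1, G7=1, G8=0, giving Y1=1, Y2=0. Observed Y1=1, Y2=1.
Test 1: faults giving observed Y1=1, Y2=1 are {G1 stuck-at-0, G1 inverted output, G8 stuck-at-1, G8 inverted output}.
Test 2 (A=1, B=1, C=1, D=0): fault-free G1=0, G2=1, G3=1, G4=0, G5=1, G6=0, G7=1, G8=1 → Y1=1, Y2=1; observed Y1=1, Y2=1. Eliminates G1 inverted output, G8 inverted output.
Test 3 (A=0, B=1, C=1, D=1): fault-free G1=0, G2=1, G3=1, G4=0, G5=1, G6=1, G7=1, G8=0 → Y1=1, Y2=0; observed Y1=1, Y2=0. Eliminates G8 stuck-at-1.
Only G1 stuck-at-0 is consistent with every test.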